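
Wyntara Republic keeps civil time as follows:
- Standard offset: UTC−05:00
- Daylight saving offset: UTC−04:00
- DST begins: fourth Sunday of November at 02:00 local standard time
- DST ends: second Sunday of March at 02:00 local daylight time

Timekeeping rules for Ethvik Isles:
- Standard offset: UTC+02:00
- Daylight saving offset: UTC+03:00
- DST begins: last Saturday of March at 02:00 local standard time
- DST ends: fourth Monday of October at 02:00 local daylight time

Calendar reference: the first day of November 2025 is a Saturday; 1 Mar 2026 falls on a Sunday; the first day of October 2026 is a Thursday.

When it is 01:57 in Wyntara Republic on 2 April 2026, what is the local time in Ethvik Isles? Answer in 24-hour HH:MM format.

1 November 2025 is a Saturday, so the first Sunday is November 2 and the fourth is November 23.
1 March 2026 is a Sunday, so the first Sunday is March 1 and the second is March 8.
Daylight saving runs 23 November 2025 – 8 March 2026; 2 April 2026 is outside that window, so Wyntara Republic is on standard time at UTC−05:00.
01:57 Wyntara Republic + 5h = 06:57 UTC.
1 March 2026 is a Sunday, so Saturdays fall on 7, 14, 21, 28; the last is March 28.
1 October 2026 is a Thursday, so the first Monday is October 5 and the fourth is October 26.
At the standard offset (UTC+02:00), 06:57 UTC + 2h = 08:57 Ethvik Isles standard time.
The standard-time date in Ethvik Isles, 2 April 2026, lies within the daylight-saving period (28 March – 26 October), so Ethvik Isles is on daylight time, UTC+03:00.
06:57 UTC + 3h = 09:57 Ethvik Isles.

09:57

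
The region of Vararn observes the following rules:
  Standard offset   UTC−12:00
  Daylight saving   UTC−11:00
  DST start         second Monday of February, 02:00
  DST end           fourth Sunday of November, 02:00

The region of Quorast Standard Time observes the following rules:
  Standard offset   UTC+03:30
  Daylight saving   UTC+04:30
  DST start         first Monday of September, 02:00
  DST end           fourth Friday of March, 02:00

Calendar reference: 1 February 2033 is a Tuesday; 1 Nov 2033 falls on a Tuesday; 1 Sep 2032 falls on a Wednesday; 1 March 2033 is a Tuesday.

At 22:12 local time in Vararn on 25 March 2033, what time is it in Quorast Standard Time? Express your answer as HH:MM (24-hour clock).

1 February 2033 is a Tuesday, so the first Monday is February 7 and the second is February 14.
1 November 2033 is a Tuesday, so the first Sunday is November 6 and the fourth is November 27.
Daylight saving runs 14 February – 27 November; 25 March 2033 is inside that window, so Vararn is at UTC−11:00.
22:12 Vararn + 11h = 09:12 UTC (rolling into the next day, 26 March 2033).
1 September 2032 is a Wednesday, so the first Monday is September 6.
1 March 2033 is a Tuesday, so the first Friday is March 4 and the fourth is March 25.
At the standard offset (UTC+03:30), 09:12 UTC + 3h30m = 12:42 Quorast Standard Time standard time.
The standard-time date in Quorast Standard Time, 26 March 2033, is outside the daylight-saving period (6 September 2032 – 25 March 2033), so Quorast Standard Time is on standard time, UTC+03:30.
09:12 UTC + 3h30m = 12:42 Quorast Standard Time.

12:42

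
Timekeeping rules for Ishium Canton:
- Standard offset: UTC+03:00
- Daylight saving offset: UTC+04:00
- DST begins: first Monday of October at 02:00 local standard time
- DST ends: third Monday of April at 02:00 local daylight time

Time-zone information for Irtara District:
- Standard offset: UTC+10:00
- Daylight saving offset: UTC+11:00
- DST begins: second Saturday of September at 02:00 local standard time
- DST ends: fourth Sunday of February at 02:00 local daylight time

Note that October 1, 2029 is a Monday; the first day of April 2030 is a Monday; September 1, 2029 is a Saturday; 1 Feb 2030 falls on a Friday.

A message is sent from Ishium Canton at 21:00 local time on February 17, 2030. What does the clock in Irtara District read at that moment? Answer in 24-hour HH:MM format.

04:00

1 October 2029 is a Monday, so the first Monday is October 1.
1 April 2030 is a Monday, so the first Monday is April 1 and the third is April 15.
Daylight saving runs 1 October 2029 – 15 April 2030; February 17, 2030 is inside that window, so Ishium Canton is at UTC+04:00.
21:00 Ishium Canton − 4h = 17:00 UTC.
1 September 2029 is a Saturday, so the first Saturday is September 1 and the second is September 8.
1 February 2030 is a Friday, so the first Sunday is February 3 and the fourth is February 24.
At the standard offset (UTC+10:00), 17:00 UTC + 10h = 03:00 Irtara District standard time (rolling into the next day, 18 February 2030).
The standard-time date in Irtara District, February 18, 2030, lies within the daylight-saving period (8 September 2029 – 24 February 2030), so Irtara District is on daylight time, UTC+11:00.
17:00 UTC + 11h = 04:00 Irtara District (rolling into the next day, 18 February 2030).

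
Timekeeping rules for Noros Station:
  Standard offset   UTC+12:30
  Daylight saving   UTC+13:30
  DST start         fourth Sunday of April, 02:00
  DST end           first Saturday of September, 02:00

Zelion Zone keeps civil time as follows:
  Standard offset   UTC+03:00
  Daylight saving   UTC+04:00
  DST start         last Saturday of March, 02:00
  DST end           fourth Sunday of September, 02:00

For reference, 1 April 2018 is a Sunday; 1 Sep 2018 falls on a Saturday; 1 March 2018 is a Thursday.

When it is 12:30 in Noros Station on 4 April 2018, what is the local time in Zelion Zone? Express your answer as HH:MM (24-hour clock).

1 April 2018 is a Sunday, so the first Sunday is April 1 and the fourth is April 22.
1 September 2018 is a Saturday, so the first Saturday is September 1.
Daylight saving runs 22 April – 1 September; 4 April 2018 is outside that window, so Noros Station is on standard time at UTC+12:30.
12:30 Noros Station − 12h30m = 00:00 UTC.
1 March 2018 is a Thursday, so Saturdays fall on 3, 10, 17, 24, 31; the last is March 31.
1 September 2018 is a Saturday, so the first Sunday is September 2 and the fourth is September 23.
At the standard offset (UTC+03:00), 00:00 UTC + 3h = 03:00 Zelion Zone standard time.
The standard-time date in Zelion Zone, 4 April 2018, falls between 31 March and 23 September, so daylight saving is in effect and Zelion Zone is at UTC+04:00.
00:00 UTC + 4h = 04:00 Zelion Zone.

04:00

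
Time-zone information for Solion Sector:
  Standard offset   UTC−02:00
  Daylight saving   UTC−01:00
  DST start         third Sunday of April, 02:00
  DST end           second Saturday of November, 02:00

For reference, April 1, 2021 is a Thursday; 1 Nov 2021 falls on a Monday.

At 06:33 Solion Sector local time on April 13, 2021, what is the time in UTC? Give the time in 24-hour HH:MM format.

1 April 2021 is a Thursday, so the first Sunday is April 4 and the third is April 18.
1 November 2021 is a Monday, so the first Saturday is November 6 and the second is November 13.
April 13, 2021 does not fall between 18 April and 13 November, so daylight saving is not in effect and Solion Sector is at UTC−02:00.
06:33 local + 2h = 08:33 UTC.

08:33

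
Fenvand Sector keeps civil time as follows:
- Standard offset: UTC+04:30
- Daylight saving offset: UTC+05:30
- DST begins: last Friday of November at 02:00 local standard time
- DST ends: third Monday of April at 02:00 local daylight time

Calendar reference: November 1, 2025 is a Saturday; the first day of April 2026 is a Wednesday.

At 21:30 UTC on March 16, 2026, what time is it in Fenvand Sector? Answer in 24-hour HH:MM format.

03:00

1 November 2025 is a Saturday, so Fridays fall on 7, 14, 21, 28; the last is November 28.
1 April 2026 is a Wednesday, so the first Monday is April 6 and the third is April 20.
At the standard offset (UTC+04:30), 21:30 UTC + 4h30m = 02:00 Fenvand Sector standard time (rolling into the next day, 17 March 2026).
The standard-time date in Fenvand Sector, March 17, 2026, falls between 28 November 2025 and 20 April 2026, so daylight saving is in effect and Fenvand Sector is at UTC+05:30.
21:30 UTC + 5h30m = 03:00 local (rolling into the next day, 17 March 2026).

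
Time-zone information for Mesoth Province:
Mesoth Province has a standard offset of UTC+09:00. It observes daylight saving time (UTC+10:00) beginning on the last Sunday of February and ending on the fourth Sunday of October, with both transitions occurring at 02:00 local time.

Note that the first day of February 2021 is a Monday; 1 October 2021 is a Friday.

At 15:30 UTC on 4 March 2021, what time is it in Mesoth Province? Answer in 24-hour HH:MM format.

1 February 2021 is a Monday, so Sundays fall on 7, 14, 21, 28; the last is February 28.
1 October 2021 is a Friday, so the first Sunday is October 3 and the fourth is October 24.
At the standard offset (UTC+09:00), 15:30 UTC + 9h = 00:30 Mesoth Province standard time (rolling into the next day, 5 March 2021).
The standard-time date in Mesoth Province, 5 March 2021, lies within the daylight-saving period (28 February – 24 October), so Mesoth Province is on daylight time, UTC+10:00.
15:30 UTC + 10h = 01:30 local (rolling into the next day, 5 March 2021).

01:30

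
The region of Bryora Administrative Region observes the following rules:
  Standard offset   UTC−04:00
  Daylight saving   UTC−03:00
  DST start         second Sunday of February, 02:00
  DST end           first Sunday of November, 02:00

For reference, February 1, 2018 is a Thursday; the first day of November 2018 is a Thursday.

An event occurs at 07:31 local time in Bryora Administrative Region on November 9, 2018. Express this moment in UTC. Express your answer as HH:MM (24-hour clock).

1 February 2018 is a Thursday, so the first Sunday is February 4 and the second is February 11.
1 November 2018 is a Thursday, so the first Sunday is November 4.
November 9, 2018 does not fall between 11 February and 4 November, so daylight saving is not in effect and Bryora Administrative Region is at UTC−04:00.
07:31 local + 4h = 11:31 UTC.

11:31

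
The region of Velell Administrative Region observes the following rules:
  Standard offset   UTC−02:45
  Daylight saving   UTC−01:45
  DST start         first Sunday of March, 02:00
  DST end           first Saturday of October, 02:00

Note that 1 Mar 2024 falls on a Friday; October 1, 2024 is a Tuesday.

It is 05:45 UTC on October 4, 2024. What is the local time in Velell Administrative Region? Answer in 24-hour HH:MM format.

1 March 2024 is a Friday, so the first Sunday is March 3.
1 October 2024 is a Tuesday, so the first Saturday is October 5.
At the standard offset (UTC−02:45), 05:45 UTC − 2h45m = 03:00 Velell Administrative Region standard time.
Daylight saving runs 3 March – 5 October; the standard-time date in Velell Administrative Region, October 4, 2024, is inside that window, so Velell Administrative Region is at UTC−01:45.
05:45 UTC − 1h45m = 04:00 local.

04:00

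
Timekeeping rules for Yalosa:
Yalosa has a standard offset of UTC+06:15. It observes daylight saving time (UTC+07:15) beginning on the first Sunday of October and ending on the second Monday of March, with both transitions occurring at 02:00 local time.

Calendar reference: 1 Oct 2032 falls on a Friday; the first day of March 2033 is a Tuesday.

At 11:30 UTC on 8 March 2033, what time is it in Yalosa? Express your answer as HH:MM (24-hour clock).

18:45

1 October 2032 is a Friday, so the first Sunday is October 3.
1 March 2033 is a Tuesday, so the first Monday is March 7 and the second is March 14.
At the standard offset (UTC+06:15), 11:30 UTC + 6h15m = 17:45 Yalosa standard time.
Daylight saving runs 3 October 2032 – 14 March 2033; the standard-time date in Yalosa, 8 March 2033, is inside that window, so Yalosa is at UTC+07:15.
11:30 UTC + 7h15m = 18:45 local.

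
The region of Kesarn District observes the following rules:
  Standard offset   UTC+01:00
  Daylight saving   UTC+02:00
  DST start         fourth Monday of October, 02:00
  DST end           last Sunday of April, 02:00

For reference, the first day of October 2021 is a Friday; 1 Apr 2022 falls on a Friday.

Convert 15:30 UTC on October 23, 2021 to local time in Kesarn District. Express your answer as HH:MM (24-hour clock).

1 October 2021 is a Friday, so the first Monday is October 4 and the fourth is October 25.
1 April 2022 is a Friday, so Sundays fall on 3, 10, 17, 24; the last is April 24.
At the standard offset (UTC+01:00), 15:30 UTC + 1h = 16:30 Kesarn District standard time.
The standard-time date in Kesarn District, October 23, 2021, does not fall between 25 October 2021 and 24 April 2022, so daylight saving is not in effect and Kesarn District is at UTC+01:00.
15:30 UTC + 1h = 16:30 local.

16:30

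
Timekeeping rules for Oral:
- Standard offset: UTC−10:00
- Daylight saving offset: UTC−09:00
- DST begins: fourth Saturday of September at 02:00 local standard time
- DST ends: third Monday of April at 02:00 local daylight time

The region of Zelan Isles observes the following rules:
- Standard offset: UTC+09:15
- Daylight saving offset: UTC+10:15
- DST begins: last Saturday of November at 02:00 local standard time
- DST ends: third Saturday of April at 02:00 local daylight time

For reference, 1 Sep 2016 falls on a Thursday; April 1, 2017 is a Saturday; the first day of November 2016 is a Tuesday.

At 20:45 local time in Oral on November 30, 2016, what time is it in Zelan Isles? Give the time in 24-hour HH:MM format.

1 September 2016 is a Thursday, so the first Saturday is September 3 and the fourth is September 24.
1 April 2017 is a Saturday, so the first Monday is April 3 and the third is April 17.
Daylight saving runs 24 September 2016 – 17 April 2017; November 30, 2016 is inside that window, so Oral is at UTC−09:00.
20:45 Oral + 9h = 05:45 UTC (rolling into the next day, 1 December 2016).
1 November 2016 is a Tuesday, so Saturdays fall on 5, 12, 19, 26; the last is November 26.
1 April 2017 is a Saturday, so the first Saturday is April 1 and the third is April 15.
At the standard offset (UTC+09:15), 05:45 UTC + 9h15m = 15:00 Zelan Isles standard time.
The standard-time date in Zelan Isles, December 1, 2016, falls between 26 November 2016 and 15 April 2017, so daylight saving is in effect and Zelan Isles is at UTC+10:15.
05:45 UTC + 10h15m = 16:00 Zelan Isles.

16:00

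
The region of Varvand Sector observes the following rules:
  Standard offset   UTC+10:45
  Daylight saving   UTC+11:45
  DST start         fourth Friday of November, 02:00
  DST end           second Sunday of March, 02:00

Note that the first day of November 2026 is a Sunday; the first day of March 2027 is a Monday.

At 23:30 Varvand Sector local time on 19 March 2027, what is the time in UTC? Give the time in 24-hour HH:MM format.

1 November 2026 is a Sunday, so the first Friday is November 6 and the fourth is November 27.
1 March 2027 is a Monday, so the first Sunday is March 7 and the second is March 14.
19 March 2027 does not fall between 27 November 2026 and 14 March 2027, so daylight saving is not in effect and Varvand Sector is at UTC+10:45.
23:30 local − 10h45m = 12:45 UTC.

12:45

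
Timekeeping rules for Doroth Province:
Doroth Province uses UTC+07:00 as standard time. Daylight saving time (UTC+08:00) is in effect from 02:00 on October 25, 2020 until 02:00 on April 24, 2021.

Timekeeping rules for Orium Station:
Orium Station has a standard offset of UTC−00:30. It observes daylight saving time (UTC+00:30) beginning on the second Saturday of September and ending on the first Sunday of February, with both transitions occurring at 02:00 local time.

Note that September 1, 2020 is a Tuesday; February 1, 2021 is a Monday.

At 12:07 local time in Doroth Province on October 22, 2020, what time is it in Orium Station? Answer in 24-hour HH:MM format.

October 22, 2020 is outside the daylight-saving period (25 October 2020 – 24 April 2021), so Doroth Province is on standard time, UTC+07:00.
12:07 Doroth Province − 7h = 05:07 UTC.
1 September 2020 is a Tuesday, so the first Saturday is September 5 and the second is September 12.
1 February 2021 is a Monday, so the first Sunday is February 7.
At the standard offset (UTC−00:30), 05:07 UTC − 0h30m = 04:37 Orium Station standard time.
Daylight saving runs 12 September 2020 – 7 February 2021; the standard-time date in Orium Station, October 22, 2020, is inside that window, so Orium Station is at UTC+00:30.
05:07 UTC + 0h30m = 05:37 Orium Station.

05:37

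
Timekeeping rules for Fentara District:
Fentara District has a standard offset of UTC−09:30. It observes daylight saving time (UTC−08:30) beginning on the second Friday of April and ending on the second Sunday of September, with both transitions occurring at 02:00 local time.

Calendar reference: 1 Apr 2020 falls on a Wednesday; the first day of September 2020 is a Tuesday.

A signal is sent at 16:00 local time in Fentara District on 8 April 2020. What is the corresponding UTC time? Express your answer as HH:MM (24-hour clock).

01:30

1 April 2020 is a Wednesday, so the first Friday is April 3 and the second is April 10.
1 September 2020 is a Tuesday, so the first Sunday is September 6 and the second is September 13.
8 April 2020 does not fall between 10 April and 13 September, so daylight saving is not in effect and Fentara District is at UTC−09:30.
16:00 local + 9h30m = 01:30 UTC (rolling into the next day, 9 April 2020).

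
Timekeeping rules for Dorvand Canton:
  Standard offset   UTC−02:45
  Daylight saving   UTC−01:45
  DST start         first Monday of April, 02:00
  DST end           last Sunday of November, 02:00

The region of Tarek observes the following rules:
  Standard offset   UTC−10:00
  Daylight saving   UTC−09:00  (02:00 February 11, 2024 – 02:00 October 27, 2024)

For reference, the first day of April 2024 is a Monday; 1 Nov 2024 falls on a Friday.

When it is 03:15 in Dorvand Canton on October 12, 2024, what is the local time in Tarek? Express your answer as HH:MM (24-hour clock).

1 April 2024 is a Monday, so the first Monday is April 1.
1 November 2024 is a Friday, so Sundays fall on 3, 10, 17, 24; the last is November 24.
October 12, 2024 falls between 1 April and 24 November, so daylight saving is in effect and Dorvand Canton is at UTC−01:45.
03:15 Dorvand Canton + 1h45m = 05:00 UTC.
At the standard offset (UTC−10:00), 05:00 UTC − 10h = 19:00 Tarek standard time (rolling into the previous day, 11 October 2024).
The standard-time date in Tarek, October 11, 2024, falls between 11 February and 27 October, so daylight saving is in effect and Tarek is at UTC−09:00.
05:00 UTC − 9h = 20:00 Tarek (rolling into the previous day, 11 October 2024).

20:00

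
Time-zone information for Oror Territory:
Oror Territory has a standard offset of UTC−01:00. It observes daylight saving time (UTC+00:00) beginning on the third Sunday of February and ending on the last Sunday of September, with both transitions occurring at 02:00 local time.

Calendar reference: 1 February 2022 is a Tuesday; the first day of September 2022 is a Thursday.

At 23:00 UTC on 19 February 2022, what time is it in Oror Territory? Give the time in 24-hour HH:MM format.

1 February 2022 is a Tuesday, so the first Sunday is February 6 and the third is February 20.
1 September 2022 is a Thursday, so Sundays fall on 4, 11, 18, 25; the last is September 25.
At the standard offset (UTC−01:00), 23:00 UTC − 1h = 22:00 Oror Territory standard time.
Daylight saving runs 20 February – 25 September; the standard-time date in Oror Territory, 19 February 2022, is outside that window, so Oror Territory is on standard time at UTC−01:00.
23:00 UTC − 1h = 22:00 local.

22:00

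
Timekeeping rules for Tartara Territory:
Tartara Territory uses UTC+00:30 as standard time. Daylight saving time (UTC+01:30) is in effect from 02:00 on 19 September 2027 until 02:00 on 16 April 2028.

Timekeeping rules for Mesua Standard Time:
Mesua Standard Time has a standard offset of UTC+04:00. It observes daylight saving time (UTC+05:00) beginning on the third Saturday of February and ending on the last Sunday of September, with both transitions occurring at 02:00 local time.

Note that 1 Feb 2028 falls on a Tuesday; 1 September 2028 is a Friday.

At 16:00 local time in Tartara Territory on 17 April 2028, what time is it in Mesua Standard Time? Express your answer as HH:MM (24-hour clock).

Daylight saving runs 19 September 2027 – 16 April 2028; 17 April 2028 is outside that window, so Tartara Territory is on standard time at UTC+00:30.
16:00 Tartara Territory − 0h30m = 15:30 UTC.
1 February 2028 is a Tuesday, so the first Saturday is February 5 and the third is February 19.
1 September 2028 is a Friday, so Sundays fall on 3, 10, 17, 24; the last is September 24.
At the standard offset (UTC+04:00), 15:30 UTC + 4h = 19:30 Mesua Standard Time standard time.
The standard-time date in Mesua Standard Time, 17 April 2028, falls between 19 February and 24 September, so daylight saving is in effect and Mesua Standard Time is at UTC+05:00.
15:30 UTC + 5h = 20:30 Mesua Standard Time.

20:30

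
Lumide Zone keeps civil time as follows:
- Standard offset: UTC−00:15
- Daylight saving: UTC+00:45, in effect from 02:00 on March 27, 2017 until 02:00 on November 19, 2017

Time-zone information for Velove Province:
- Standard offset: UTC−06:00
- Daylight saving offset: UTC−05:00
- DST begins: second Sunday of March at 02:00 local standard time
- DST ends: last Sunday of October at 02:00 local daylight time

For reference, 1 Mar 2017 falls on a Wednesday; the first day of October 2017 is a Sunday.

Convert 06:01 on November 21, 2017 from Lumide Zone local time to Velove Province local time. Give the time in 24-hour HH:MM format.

November 21, 2017 does not fall between 27 March and 19 November, so daylight saving is not in effect and Lumide Zone is at UTC−00:15.
06:01 Lumide Zone + 0h15m = 06:16 UTC.
1 March 2017 is a Wednesday, so the first Sunday is March 5 and the second is March 12.
1 October 2017 is a Sunday, so Sundays fall on 1, 8, 15, 22, 29; the last is October 29.
At the standard offset (UTC−06:00), 06:16 UTC − 6h = 00:16 Velove Province standard time.
Daylight saving runs 12 March – 29 October; the standard-time date in Velove Province, November 21, 2017, is outside that window, so Velove Province is on standard time at UTC−06:00.
06:16 UTC − 6h = 00:16 Velove Province.

00:16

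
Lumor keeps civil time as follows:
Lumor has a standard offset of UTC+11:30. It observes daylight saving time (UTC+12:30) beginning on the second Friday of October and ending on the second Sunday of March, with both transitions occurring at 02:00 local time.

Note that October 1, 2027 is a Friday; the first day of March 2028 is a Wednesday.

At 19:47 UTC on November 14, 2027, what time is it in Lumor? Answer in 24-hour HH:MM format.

08:17

1 October 2027 is a Friday, so the first Friday is October 1 and the second is October 8.
1 March 2028 is a Wednesday, so the first Sunday is March 5 and the second is March 12.
At the standard offset (UTC+11:30), 19:47 UTC + 11h30m = 07:17 Lumor standard time (rolling into the next day, 15 November 2027).
The standard-time date in Lumor, November 15, 2027, falls between 8 October 2027 and 12 March 2028, so daylight saving is in effect and Lumor is at UTC+12:30.
19:47 UTC + 12h30m = 08:17 local (rolling into the next day, 15 November 2027).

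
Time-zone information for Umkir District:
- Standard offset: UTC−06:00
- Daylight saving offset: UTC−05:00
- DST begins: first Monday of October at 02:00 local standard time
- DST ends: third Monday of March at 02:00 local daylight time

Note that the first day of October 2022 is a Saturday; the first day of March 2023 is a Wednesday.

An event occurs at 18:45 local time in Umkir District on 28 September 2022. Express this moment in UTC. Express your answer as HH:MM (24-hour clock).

00:45

1 October 2022 is a Saturday, so the first Monday is October 3.
1 March 2023 is a Wednesday, so the first Monday is March 6 and the third is March 20.
28 September 2022 does not fall between 3 October 2022 and 20 March 2023, so daylight saving is not in effect and Umkir District is at UTC−06:00.
18:45 local + 6h = 00:45 UTC (rolling into the next day, 29 September 2022).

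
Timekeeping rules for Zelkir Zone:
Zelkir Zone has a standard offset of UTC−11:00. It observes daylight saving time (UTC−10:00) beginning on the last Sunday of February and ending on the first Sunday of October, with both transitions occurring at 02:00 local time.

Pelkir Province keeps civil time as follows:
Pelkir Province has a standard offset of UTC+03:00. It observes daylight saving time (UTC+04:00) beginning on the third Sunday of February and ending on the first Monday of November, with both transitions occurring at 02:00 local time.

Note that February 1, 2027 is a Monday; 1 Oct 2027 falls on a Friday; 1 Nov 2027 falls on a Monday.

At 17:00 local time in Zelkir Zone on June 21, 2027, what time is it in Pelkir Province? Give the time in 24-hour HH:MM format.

1 February 2027 is a Monday, so Sundays fall on 7, 14, 21, 28; the last is February 28.
1 October 2027 is a Friday, so the first Sunday is October 3.
Daylight saving runs 28 February – 3 October; June 21, 2027 is inside that window, so Zelkir Zone is at UTC−10:00.
17:00 Zelkir Zone + 10h = 03:00 UTC (rolling into the next day, 22 June 2027).
1 February 2027 is a Monday, so the first Sunday is February 7 and the third is February 21.
1 November 2027 is a Monday, so the first Monday is November 1.
At the standard offset (UTC+03:00), 03:00 UTC + 3h = 06:00 Pelkir Province standard time.
Daylight saving runs 21 February – 1 November; the standard-time date in Pelkir Province, June 22, 2027, is inside that window, so Pelkir Province is at UTC+04:00.
03:00 UTC + 4h = 07:00 Pelkir Province.

07:00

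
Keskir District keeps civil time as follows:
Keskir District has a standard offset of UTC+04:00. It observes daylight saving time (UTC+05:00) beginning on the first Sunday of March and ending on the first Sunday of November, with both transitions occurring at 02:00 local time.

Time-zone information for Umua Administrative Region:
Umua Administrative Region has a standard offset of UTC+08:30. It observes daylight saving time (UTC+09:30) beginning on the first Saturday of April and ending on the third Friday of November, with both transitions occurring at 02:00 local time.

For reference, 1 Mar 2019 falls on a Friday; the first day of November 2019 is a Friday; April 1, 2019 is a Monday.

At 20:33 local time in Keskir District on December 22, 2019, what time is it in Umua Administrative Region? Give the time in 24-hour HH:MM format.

01:03

1 March 2019 is a Friday, so the first Sunday is March 3.
1 November 2019 is a Friday, so the first Sunday is November 3.
December 22, 2019 is outside the daylight-saving period (3 March – 3 November), so Keskir District is on standard time, UTC+04:00.
20:33 Keskir District − 4h = 16:33 UTC.
1 April 2019 is a Monday, so the first Saturday is April 6.
1 November 2019 is a Friday, so the first Friday is November 1 and the third is November 15.
At the standard offset (UTC+08:30), 16:33 UTC + 8h30m = 01:03 Umua Administrative Region standard time (rolling into the next day, 23 December 2019).
The standard-time date in Umua Administrative Region, December 23, 2019, is outside the daylight-saving period (6 April – 15 November), so Umua Administrative Region is on standard time, UTC+08:30.
16:33 UTC + 8h30m = 01:03 Umua Administrative Region (rolling into the next day, 23 December 2019).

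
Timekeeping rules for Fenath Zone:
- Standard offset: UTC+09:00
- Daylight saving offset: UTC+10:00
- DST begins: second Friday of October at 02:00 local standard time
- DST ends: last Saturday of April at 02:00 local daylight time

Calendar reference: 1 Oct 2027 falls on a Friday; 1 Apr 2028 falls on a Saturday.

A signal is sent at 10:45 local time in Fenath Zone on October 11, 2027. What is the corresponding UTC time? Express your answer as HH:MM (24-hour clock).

00:45

1 October 2027 is a Friday, so the first Friday is October 1 and the second is October 8.
1 April 2028 is a Saturday, so Saturdays fall on 1, 8, 15, 22, 29; the last is April 29.
October 11, 2027 lies within the daylight-saving period (8 October 2027 – 29 April 2028), so Fenath Zone is on daylight time, UTC+10:00.
10:45 local − 10h = 00:45 UTC.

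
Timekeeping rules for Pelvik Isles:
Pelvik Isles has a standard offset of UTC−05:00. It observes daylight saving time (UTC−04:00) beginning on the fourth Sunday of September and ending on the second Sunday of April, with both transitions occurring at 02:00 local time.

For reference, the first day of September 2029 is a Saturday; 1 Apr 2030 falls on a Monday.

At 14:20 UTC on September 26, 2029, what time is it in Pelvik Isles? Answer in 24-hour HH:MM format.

1 September 2029 is a Saturday, so the first Sunday is September 2 and the fourth is September 23.
1 April 2030 is a Monday, so the first Sunday is April 7 and the second is April 14.
At the standard offset (UTC−05:00), 14:20 UTC − 5h = 09:20 Pelvik Isles standard time.
The standard-time date in Pelvik Isles, September 26, 2029, lies within the daylight-saving period (23 September 2029 – 14 April 2030), so Pelvik Isles is on daylight time, UTC−04:00.
14:20 UTC − 4h = 10:20 local.

10:20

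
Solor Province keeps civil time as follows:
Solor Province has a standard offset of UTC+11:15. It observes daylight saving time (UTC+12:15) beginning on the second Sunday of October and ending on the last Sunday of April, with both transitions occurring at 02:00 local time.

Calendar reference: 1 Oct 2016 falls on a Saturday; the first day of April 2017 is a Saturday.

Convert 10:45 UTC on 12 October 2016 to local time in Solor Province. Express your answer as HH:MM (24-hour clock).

1 October 2016 is a Saturday, so the first Sunday is October 2 and the second is October 9.
1 April 2017 is a Saturday, so Sundays fall on 2, 9, 16, 23, 30; the last is April 30.
At the standard offset (UTC+11:15), 10:45 UTC + 11h15m = 22:00 Solor Province standard time.
Daylight saving runs 9 October 2016 – 30 April 2017; the standard-time date in Solor Province, 12 October 2016, is inside that window, so Solor Province is at UTC+12:15.
10:45 UTC + 12h15m = 23:00 local.

23:00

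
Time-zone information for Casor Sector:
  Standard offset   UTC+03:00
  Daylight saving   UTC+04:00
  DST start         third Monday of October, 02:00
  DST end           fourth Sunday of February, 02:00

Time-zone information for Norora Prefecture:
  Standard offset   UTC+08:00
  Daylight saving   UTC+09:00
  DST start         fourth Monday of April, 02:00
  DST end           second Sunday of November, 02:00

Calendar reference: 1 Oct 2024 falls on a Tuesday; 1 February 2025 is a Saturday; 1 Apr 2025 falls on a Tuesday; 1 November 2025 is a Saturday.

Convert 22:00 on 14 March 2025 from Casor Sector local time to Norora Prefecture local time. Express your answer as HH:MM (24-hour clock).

03:00

1 October 2024 is a Tuesday, so the first Monday is October 7 and the third is October 21.
1 February 2025 is a Saturday, so the first Sunday is February 2 and the fourth is February 23.
14 March 2025 is outside the daylight-saving period (21 October 2024 – 23 February 2025), so Casor Sector is on standard time, UTC+03:00.
22:00 Casor Sector − 3h = 19:00 UTC.
1 April 2025 is a Tuesday, so the first Monday is April 7 and the fourth is April 28.
1 November 2025 is a Saturday, so the first Sunday is November 2 and the second is November 9.
At the standard offset (UTC+08:00), 19:00 UTC + 8h = 03:00 Norora Prefecture standard time (rolling into the next day, 15 March 2025).
The standard-time date in Norora Prefecture, 15 March 2025, does not fall between 28 April and 9 November, so daylight saving is not in effect and Norora Prefecture is at UTC+08:00.
19:00 UTC + 8h = 03:00 Norora Prefecture (rolling into the next day, 15 March 2025).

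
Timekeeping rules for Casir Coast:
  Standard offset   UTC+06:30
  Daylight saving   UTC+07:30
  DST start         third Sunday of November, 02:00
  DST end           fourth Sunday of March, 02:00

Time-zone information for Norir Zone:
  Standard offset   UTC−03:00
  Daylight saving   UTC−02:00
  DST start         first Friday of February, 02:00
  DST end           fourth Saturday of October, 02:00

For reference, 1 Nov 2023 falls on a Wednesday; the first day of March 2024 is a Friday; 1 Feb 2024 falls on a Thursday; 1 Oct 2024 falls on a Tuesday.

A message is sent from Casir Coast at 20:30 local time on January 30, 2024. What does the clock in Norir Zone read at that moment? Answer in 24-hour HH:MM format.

1 November 2023 is a Wednesday, so the first Sunday is November 5 and the third is November 19.
1 March 2024 is a Friday, so the first Sunday is March 3 and the fourth is March 24.
Daylight saving runs 19 November 2023 – 24 March 2024; January 30, 2024 is inside that window, so Casir Coast is at UTC+07:30.
20:30 Casir Coast − 7h30m = 13:00 UTC.
1 February 2024 is a Thursday, so the first Friday is February 2.
1 October 2024 is a Tuesday, so the first Saturday is October 5 and the fourth is October 26.
At the standard offset (UTC−03:00), 13:00 UTC − 3h = 10:00 Norir Zone standard time.
Daylight saving runs 2 February – 26 October; the standard-time date in Norir Zone, January 30, 2024, is outside that window, so Norir Zone is on standard time at UTC−03:00.
13:00 UTC − 3h = 10:00 Norir Zone.

10:00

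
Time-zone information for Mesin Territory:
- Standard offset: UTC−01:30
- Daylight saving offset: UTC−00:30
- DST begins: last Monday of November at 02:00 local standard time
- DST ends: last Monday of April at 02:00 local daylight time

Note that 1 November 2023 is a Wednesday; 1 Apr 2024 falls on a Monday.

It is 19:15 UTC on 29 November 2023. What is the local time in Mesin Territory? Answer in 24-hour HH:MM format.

18:45

1 November 2023 is a Wednesday, so Mondays fall on 6, 13, 20, 27; the last is November 27.
1 April 2024 is a Monday, so Mondays fall on 1, 8, 15, 22, 29; the last is April 29.
At the standard offset (UTC−01:30), 19:15 UTC − 1h30m = 17:45 Mesin Territory standard time.
The standard-time date in Mesin Territory, 29 November 2023, lies within the daylight-saving period (27 November 2023 – 29 April 2024), so Mesin Territory is on daylight time, UTC−00:30.
19:15 UTC − 0h30m = 18:45 local.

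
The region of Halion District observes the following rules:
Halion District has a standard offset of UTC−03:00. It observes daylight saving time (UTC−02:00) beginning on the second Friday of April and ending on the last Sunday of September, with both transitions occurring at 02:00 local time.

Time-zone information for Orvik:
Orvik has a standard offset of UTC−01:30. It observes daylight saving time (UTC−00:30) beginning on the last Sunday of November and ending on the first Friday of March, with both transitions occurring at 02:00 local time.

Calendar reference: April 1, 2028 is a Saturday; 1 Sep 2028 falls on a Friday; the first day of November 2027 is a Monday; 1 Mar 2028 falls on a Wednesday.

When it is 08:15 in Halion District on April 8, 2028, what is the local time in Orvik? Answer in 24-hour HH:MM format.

1 April 2028 is a Saturday, so the first Friday is April 7 and the second is April 14.
1 September 2028 is a Friday, so Sundays fall on 3, 10, 17, 24; the last is September 24.
April 8, 2028 is outside the daylight-saving period (14 April – 24 September), so Halion District is on standard time, UTC−03:00.
08:15 Halion District + 3h = 11:15 UTC.
1 November 2027 is a Monday, so Sundays fall on 7, 14, 21, 28; the last is November 28.
1 March 2028 is a Wednesday, so the first Friday is March 3.
At the standard offset (UTC−01:30), 11:15 UTC − 1h30m = 09:45 Orvik standard time.
The standard-time date in Orvik, April 8, 2028, is outside the daylight-saving period (28 November 2027 – 3 March 2028), so Orvik is on standard time, UTC−01:30.
11:15 UTC − 1h30m = 09:45 Orvik.

09:45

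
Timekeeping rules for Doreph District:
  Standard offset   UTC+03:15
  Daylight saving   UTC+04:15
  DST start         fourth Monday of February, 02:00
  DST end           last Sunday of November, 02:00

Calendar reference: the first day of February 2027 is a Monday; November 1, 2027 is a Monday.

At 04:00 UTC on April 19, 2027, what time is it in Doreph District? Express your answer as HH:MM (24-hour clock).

1 February 2027 is a Monday, so the first Monday is February 1 and the fourth is February 22.
1 November 2027 is a Monday, so Sundays fall on 7, 14, 21, 28; the last is November 28.
At the standard offset (UTC+03:15), 04:00 UTC + 3h15m = 07:15 Doreph District standard time.
Daylight saving runs 22 February – 28 November; the standard-time date in Doreph District, April 19, 2027, is inside that window, so Doreph District is at UTC+04:15.
04:00 UTC + 4h15m = 08:15 local.

08:15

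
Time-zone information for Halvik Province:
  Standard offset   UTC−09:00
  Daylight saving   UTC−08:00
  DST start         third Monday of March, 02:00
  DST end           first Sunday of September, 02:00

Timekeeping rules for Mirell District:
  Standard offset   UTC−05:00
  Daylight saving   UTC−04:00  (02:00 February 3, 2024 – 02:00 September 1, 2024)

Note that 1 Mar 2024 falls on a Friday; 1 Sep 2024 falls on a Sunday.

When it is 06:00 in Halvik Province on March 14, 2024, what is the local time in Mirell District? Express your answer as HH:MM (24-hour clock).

11:00

1 March 2024 is a Friday, so the first Monday is March 4 and the third is March 18.
1 September 2024 is a Sunday, so the first Sunday is September 1.
Daylight saving runs 18 March – 1 September; March 14, 2024 is outside that window, so Halvik Province is on standard time at UTC−09:00.
06:00 Halvik Province + 9h = 15:00 UTC.
At the standard offset (UTC−05:00), 15:00 UTC − 5h = 10:00 Mirell District standard time.
Daylight saving runs 3 February – 1 September; the standard-time date in Mirell District, March 14, 2024, is inside that window, so Mirell District is at UTC−04:00.
15:00 UTC − 4h = 11:00 Mirell District.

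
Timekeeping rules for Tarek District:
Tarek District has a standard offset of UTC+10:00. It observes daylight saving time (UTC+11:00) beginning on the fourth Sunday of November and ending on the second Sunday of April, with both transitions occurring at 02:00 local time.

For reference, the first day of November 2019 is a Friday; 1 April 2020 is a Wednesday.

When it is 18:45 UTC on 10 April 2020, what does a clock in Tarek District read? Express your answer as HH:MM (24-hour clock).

05:45

1 November 2019 is a Friday, so the first Sunday is November 3 and the fourth is November 24.
1 April 2020 is a Wednesday, so the first Sunday is April 5 and the second is April 12.
At the standard offset (UTC+10:00), 18:45 UTC + 10h = 04:45 Tarek District standard time (rolling into the next day, 11 April 2020).
Daylight saving runs 24 November 2019 – 12 April 2020; the standard-time date in Tarek District, 11 April 2020, is inside that window, so Tarek District is at UTC+11:00.
18:45 UTC + 11h = 05:45 local (rolling into the next day, 11 April 2020).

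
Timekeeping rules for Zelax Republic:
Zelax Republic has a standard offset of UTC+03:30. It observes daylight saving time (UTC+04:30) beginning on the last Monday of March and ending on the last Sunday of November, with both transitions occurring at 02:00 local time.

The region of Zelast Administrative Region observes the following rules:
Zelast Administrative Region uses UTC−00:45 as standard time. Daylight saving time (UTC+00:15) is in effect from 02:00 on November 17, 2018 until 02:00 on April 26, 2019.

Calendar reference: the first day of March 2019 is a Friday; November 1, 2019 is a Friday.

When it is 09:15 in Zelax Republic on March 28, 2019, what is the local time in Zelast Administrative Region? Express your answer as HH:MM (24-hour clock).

05:00

1 March 2019 is a Friday, so Mondays fall on 4, 11, 18, 25; the last is March 25.
1 November 2019 is a Friday, so Sundays fall on 3, 10, 17, 24; the last is November 24.
March 28, 2019 lies within the daylight-saving period (25 March – 24 November), so Zelax Republic is on daylight time, UTC+04:30.
09:15 Zelax Republic − 4h30m = 04:45 UTC.
At the standard offset (UTC−00:45), 04:45 UTC − 0h45m = 04:00 Zelast Administrative Region standard time.
The standard-time date in Zelast Administrative Region, March 28, 2019, falls between 17 November 2018 and 26 April 2019, so daylight saving is in effect and Zelast Administrative Region is at UTC+00:15.
04:45 UTC + 0h15m = 05:00 Zelast Administrative Region.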